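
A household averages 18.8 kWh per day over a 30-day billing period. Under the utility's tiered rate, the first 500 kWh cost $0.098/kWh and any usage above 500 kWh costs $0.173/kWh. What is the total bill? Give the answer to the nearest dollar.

Usage = 18.8 kWh/day × 30 days = 564 kWh
First 500 kWh × $0.098 = $49.00
Remaining 64 kWh × $0.173 = $11.07
Total = $60.07 ≈ $60

$60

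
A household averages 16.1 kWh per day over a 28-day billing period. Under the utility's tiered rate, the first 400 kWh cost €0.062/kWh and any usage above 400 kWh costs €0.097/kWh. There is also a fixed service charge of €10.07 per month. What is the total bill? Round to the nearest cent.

€39.80

Usage = 16.1 kWh/day × 28 days = 450.8 kWh
First 400 kWh × €0.062 = €24.80
Remaining 50.8 kWh × €0.097 = €4.93
Energy charge = €29.73; + service €10.07 = €39.80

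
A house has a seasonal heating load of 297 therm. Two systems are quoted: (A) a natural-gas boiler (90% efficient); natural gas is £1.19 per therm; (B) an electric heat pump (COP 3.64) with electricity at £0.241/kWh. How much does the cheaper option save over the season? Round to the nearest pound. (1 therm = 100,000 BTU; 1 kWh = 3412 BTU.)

£184

Heat load = 297 therm × 100,000 = 29,700,000 BTU
Gas: input = 29,700,000 / 0.90 = 33,000,000 BTU = 330 therm → 330 × £1.19 = £392.70
Heat pump: 29,700,000 BTU / 3412 = 8,705 kWh heat; / 3.64 = 2,391 kWh in → × £0.241 = £576.32
Difference = |£392.70 − £576.32| = £183.62 ≈ £184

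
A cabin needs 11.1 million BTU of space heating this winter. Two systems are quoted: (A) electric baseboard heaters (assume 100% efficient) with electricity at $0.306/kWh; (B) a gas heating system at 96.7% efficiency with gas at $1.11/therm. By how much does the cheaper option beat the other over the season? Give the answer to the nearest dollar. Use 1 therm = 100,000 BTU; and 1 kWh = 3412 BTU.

Heat load = 11.1 × 10⁶ BTU = 11,100,000 BTU
Gas: input = 11,100,000 / 0.967 = 11,478,800 BTU = 114.8 therm → 114.8 × $1.11 = $127.41
Electric: 11,100,000 BTU / 3412 = 3,253 kWh → × $0.306 = $995.49
Difference = |$127.41 − $995.49| = $868.07 ≈ $868

$868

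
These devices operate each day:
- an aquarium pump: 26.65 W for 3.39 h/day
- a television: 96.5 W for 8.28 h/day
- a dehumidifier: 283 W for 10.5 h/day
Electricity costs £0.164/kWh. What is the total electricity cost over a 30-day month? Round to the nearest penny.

aquarium pump: 26.65 W × 3.39 h × 30 d = 2,710 Wh = 2.71 kWh
television: 96.5 W × 8.28 h × 30 d = 23,971 Wh = 23.97 kWh
dehumidifier: 283 W × 10.5 h × 30 d = 89,145 Wh = 89.14 kWh
Total energy = 2.71 + 23.97 + 89.14 = 115.8 kWh
Cost = 115.8 kWh × £0.164 = £19.00

£19.00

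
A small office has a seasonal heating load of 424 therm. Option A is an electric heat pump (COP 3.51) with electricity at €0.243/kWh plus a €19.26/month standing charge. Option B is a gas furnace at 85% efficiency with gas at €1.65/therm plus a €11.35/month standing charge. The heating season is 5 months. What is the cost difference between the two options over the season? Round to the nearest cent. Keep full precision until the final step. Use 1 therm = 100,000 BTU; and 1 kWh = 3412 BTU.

€76.80

Heat load = 424 therm × 100,000 = 42,400,000 BTU
Gas: input = 42,400,000 / 0.85 = 49,882,353 BTU = 498.8 therm → 498.8 × €1.65 = €823.06; + 5 × €11.35 standing = €879.81
Heat pump: 42,400,000 BTU / 3412 = 12,430 kWh heat; / 3.51 = 3,540 kWh in → × €0.243 = €860.31; + 5 × €19.26 standing = €956.61
Difference = |€879.81 − €956.61| = €76.80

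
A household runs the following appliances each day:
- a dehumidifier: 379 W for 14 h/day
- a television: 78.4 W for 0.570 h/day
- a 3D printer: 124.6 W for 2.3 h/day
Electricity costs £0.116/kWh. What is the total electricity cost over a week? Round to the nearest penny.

£4.58

dehumidifier: 379 W × 14 h × 7 d = 37,142 Wh = 37.14 kWh
television: 78.4 W × 0.570 h × 7 d = 313 Wh = 0.3128 kWh
3D printer: 124.6 W × 2.3 h × 7 d = 2,006 Wh = 2.006 kWh
Total energy = 37.14 + 0.3128 + 2.006 = 39.46 kWh
Cost = 39.46 kWh × £0.116 = £4.58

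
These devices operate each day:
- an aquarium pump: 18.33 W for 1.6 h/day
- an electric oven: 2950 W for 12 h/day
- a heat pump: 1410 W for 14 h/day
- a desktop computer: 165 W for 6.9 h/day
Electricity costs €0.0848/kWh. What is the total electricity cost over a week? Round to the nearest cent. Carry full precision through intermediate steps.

aquarium pump: 18.33 W × 1.6 h × 7 d = 205 Wh = 0.2053 kWh
electric oven: 2950 W × 12 h × 7 d = 247,800 Wh = 247.8 kWh
heat pump: 1410 W × 14 h × 7 d = 138,180 Wh = 138.2 kWh
desktop computer: 165 W × 6.9 h × 7 d = 7,970 Wh = 7.97 kWh
Total energy = 0.2053 + 247.8 + 138.2 + 7.97 = 394.2 kWh
Cost = 394.2 kWh × €0.0848 = €33.42

€33.42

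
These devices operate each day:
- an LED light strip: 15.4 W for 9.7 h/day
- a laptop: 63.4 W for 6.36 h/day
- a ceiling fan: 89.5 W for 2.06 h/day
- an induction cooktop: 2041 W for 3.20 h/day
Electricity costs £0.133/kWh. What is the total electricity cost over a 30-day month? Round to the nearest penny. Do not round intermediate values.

LED light strip: 15.4 W × 9.7 h × 30 d = 4,481 Wh = 4.481 kWh
laptop: 63.4 W × 6.36 h × 30 d = 12,097 Wh = 12.1 kWh
ceiling fan: 89.5 W × 2.06 h × 30 d = 5,531 Wh = 5.531 kWh
induction cooktop: 2041 W × 3.20 h × 30 d = 195,936 Wh = 195.9 kWh
Total energy = 4.481 + 12.1 + 5.531 + 195.9 = 218 kWh
Cost = 218 kWh × £0.133 = £29.00

£29.00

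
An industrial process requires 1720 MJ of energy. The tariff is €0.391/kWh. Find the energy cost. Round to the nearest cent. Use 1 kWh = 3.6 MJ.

€186.81

1720 MJ × (0.27778 kWh/MJ) = 477.8 kWh
Cost = 477.8 kWh × €0.391/kWh = €186.81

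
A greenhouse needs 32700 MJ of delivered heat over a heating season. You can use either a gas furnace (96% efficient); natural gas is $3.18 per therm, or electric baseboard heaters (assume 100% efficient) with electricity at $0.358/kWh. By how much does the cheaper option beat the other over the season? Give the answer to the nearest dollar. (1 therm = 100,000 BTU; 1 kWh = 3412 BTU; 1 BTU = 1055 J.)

$2225

Heat load = 32700 MJ = 32,700,000,000 J / 1055 = 30,995,261 BTU
Gas: input = 30,995,261 / 0.96 = 32,286,730 BTU = 322.9 therm → 322.9 × $3.18 = $1,026.72
Electric: 30,995,261 BTU / 3412 = 9,084 kWh → × $0.358 = $3,252.14
Difference = |$1,026.72 − $3,252.14| = $2,225.42 ≈ $2225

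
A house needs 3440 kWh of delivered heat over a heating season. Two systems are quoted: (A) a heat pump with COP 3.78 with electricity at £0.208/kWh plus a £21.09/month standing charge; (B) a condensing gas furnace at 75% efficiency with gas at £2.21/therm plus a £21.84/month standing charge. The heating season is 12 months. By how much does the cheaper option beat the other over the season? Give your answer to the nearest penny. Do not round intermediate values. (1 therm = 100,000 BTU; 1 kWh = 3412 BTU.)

Heat load = 3440 kWh × 3412 = 11,737,280 BTU
Gas: input = 11,737,280 / 0.75 = 15,649,707 BTU = 156.5 therm → 156.5 × £2.21 = £345.86; + 12 × £21.84 standing = £607.94
Heat pump: 11,737,280 BTU / 3412 = 3,440 kWh heat; / 3.78 = 910.1 kWh in → × £0.208 = £189.29; + 12 × £21.09 standing = £442.37
Difference = |£607.94 − £442.37| = £165.57

£165.57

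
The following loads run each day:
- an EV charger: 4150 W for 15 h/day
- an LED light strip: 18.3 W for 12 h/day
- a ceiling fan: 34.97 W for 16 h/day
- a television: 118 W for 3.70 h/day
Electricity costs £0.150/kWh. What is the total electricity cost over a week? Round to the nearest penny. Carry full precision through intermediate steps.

EV charger: 4150 W × 15 h × 7 d = 435,750 Wh = 435.8 kWh
LED light strip: 18.3 W × 12 h × 7 d = 1,537 Wh = 1.537 kWh
ceiling fan: 34.97 W × 16 h × 7 d = 3,917 Wh = 3.917 kWh
television: 118 W × 3.70 h × 7 d = 3,056 Wh = 3.056 kWh
Total energy = 435.8 + 1.537 + 3.917 + 3.056 = 444.3 kWh
Cost = 444.3 kWh × £0.150 = £66.64

£66.64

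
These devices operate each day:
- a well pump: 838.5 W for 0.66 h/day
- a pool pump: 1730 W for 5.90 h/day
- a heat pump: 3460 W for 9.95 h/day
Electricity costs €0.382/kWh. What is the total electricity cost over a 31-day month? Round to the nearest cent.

well pump: 838.5 W × 0.66 h × 31 d = 17,156 Wh = 17.16 kWh
pool pump: 1730 W × 5.90 h × 31 d = 316,417 Wh = 316.4 kWh
heat pump: 3460 W × 9.95 h × 31 d = 1,067,237 Wh = 1,067 kWh
Total energy = 17.16 + 316.4 + 1,067 = 1,401 kWh
Cost = 1,401 kWh × €0.382 = €535.11

€535.11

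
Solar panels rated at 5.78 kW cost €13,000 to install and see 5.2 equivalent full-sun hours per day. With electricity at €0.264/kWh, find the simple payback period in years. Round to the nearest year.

Daily generation = 5.78 kW × 5.2 h = 30.06 kWh
Annual generation = 30.06 × 365 = 10970 kWh
Annual savings = 10970 × €0.264 = €2,896.20
Payback = €13,000 / €2,896.20 = 4.49 years

4 years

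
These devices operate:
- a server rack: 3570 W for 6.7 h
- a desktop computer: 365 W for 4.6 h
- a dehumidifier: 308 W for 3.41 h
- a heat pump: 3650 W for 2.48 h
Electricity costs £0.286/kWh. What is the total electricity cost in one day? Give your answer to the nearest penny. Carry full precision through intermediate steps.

£10.21

server rack: 3570 W × 6.7 h = 23,919 Wh = 23.92 kWh
desktop computer: 365 W × 4.6 h = 1,679 Wh = 1.679 kWh
dehumidifier: 308 W × 3.41 h = 1,050 Wh = 1.05 kWh
heat pump: 3650 W × 2.48 h = 9,052 Wh = 9.052 kWh
Total energy = 23.92 + 1.679 + 1.05 + 9.052 = 35.7 kWh
Cost = 35.7 kWh × £0.286 = £10.21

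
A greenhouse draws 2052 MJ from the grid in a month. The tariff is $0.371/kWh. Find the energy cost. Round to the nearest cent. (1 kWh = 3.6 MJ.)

2052 MJ × (0.27778 kWh/MJ) = 570 kWh
Cost = 570 kWh × $0.371/kWh = $211.47

$211.47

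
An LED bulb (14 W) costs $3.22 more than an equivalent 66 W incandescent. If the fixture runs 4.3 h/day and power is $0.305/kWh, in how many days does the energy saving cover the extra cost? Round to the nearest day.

Power saved = 66 − 14 = 52 W
Daily energy saved = 52 W × 4.3 h = 223.6 Wh = 0.2236 kWh
Daily savings = 0.2236 × $0.305 = $0.0682
Payback = $3.22 / $0.0682 per day = 47.22 days

47 days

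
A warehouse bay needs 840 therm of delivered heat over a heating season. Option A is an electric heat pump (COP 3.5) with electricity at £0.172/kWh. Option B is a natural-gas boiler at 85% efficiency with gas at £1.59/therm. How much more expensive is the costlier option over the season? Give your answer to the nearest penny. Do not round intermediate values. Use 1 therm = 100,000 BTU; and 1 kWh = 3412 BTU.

£361.45

Heat load = 840 therm × 100,000 = 84,000,000 BTU
Gas: input = 84,000,000 / 0.85 = 98,823,529 BTU = 988.2 therm → 988.2 × £1.59 = £1,571.29
Heat pump: 84,000,000 BTU / 3412 = 24,620 kWh heat; / 3.5 = 7,034 kWh in → × £0.172 = £1,209.85
Difference = |£1,571.29 − £1,209.85| = £361.45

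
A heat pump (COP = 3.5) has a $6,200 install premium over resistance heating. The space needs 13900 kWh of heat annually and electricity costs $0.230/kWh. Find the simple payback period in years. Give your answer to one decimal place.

Resistance: 13900 kWh × $0.230 = $3,197.00/yr
Heat pump: 13900 / 3.5 = 3971 kWh in → × $0.230 = $913.43/yr
Annual savings = $2,283.57
Payback = $6,200 / $2,283.57 = 2.72 years

2.7 years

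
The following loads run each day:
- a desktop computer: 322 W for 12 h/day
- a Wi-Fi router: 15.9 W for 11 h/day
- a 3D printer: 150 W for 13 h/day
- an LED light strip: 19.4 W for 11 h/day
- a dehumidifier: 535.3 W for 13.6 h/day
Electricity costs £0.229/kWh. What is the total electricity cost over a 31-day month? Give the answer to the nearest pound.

desktop computer: 322 W × 12 h × 31 d = 119,784 Wh = 119.8 kWh
Wi-Fi router: 15.9 W × 11 h × 31 d = 5,422 Wh = 5.422 kWh
3D printer: 150 W × 13 h × 31 d = 60,450 Wh = 60.45 kWh
LED light strip: 19.4 W × 11 h × 31 d = 6,615 Wh = 6.615 kWh
dehumidifier: 535.3 W × 13.6 h × 31 d = 225,682 Wh = 225.7 kWh
Total energy = 119.8 + 5.422 + 60.45 + 6.615 + 225.7 = 418 kWh
Cost = 418 kWh × £0.229 = £95.71 ≈ £96

£96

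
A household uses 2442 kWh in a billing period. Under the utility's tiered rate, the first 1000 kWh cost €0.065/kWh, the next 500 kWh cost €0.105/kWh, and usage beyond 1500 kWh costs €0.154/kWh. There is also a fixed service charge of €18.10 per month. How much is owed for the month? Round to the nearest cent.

€280.67

First 1000 kWh × €0.065 = €65.00
Next 500 kWh × €0.105 = €52.50
Remaining 942 kWh × €0.154 = €145.07
Energy charge = €262.57; + service €18.10 = €280.67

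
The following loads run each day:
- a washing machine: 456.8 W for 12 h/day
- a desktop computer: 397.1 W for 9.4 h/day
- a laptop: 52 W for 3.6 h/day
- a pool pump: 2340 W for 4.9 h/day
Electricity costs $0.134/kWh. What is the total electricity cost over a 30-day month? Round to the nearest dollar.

washing machine: 456.8 W × 12 h × 30 d = 164,448 Wh = 164.4 kWh
desktop computer: 397.1 W × 9.4 h × 30 d = 111,982 Wh = 112 kWh
laptop: 52 W × 3.6 h × 30 d = 5,616 Wh = 5.616 kWh
pool pump: 2340 W × 4.9 h × 30 d = 343,980 Wh = 344 kWh
Total energy = 164.4 + 112 + 5.616 + 344 = 626 kWh
Cost = 626 kWh × $0.134 = $83.89 ≈ $84

$84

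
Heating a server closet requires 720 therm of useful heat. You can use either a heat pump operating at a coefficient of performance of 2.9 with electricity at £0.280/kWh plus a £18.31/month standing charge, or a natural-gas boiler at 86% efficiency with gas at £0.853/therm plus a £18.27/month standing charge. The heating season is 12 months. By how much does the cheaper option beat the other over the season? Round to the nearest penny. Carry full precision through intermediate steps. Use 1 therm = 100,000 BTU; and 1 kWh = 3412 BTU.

£1323.77

Heat load = 720 therm × 100,000 = 72,000,000 BTU
Gas: input = 72,000,000 / 0.86 = 83,720,930 BTU = 837.2 therm → 837.2 × £0.853 = £714.14; + 12 × £18.27 standing = £933.38
Heat pump: 72,000,000 BTU / 3412 = 21,100 kWh heat; / 2.9 = 7,277 kWh in → × £0.280 = £2,037.43; + 12 × £18.31 standing = £2,257.15
Difference = |£933.38 − £2,257.15| = £1,323.77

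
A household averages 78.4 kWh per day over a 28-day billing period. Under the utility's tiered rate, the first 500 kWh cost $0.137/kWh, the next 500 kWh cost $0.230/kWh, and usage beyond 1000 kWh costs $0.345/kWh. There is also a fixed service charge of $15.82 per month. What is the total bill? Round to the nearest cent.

Usage = 78.4 kWh/day × 28 days = 2195.2 kWh
First 500 kWh × $0.137 = $68.50
Next 500 kWh × $0.230 = $115.00
Remaining 1195.2 kWh × $0.345 = $412.34
Energy charge = $595.84; + service $15.82 = $611.66

$611.66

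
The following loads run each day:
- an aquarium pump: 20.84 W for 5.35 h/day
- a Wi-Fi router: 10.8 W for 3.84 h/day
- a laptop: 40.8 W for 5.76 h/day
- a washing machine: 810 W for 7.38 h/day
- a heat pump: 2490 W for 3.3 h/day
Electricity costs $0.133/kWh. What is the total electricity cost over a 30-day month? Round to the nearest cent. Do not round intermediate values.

$58.19

aquarium pump: 20.84 W × 5.35 h × 30 d = 3,345 Wh = 3.345 kWh
Wi-Fi router: 10.8 W × 3.84 h × 30 d = 1,244 Wh = 1.244 kWh
laptop: 40.8 W × 5.76 h × 30 d = 7,050 Wh = 7.05 kWh
washing machine: 810 W × 7.38 h × 30 d = 179,334 Wh = 179.3 kWh
heat pump: 2490 W × 3.3 h × 30 d = 246,510 Wh = 246.5 kWh
Total energy = 3.345 + 1.244 + 7.05 + 179.3 + 246.5 = 437.5 kWh
Cost = 437.5 kWh × $0.133 = $58.19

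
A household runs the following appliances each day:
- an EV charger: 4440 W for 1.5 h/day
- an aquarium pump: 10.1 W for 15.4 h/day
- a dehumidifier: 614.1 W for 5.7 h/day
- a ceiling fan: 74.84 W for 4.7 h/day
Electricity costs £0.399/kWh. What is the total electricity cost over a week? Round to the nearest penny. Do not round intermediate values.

EV charger: 4440 W × 1.5 h × 7 d = 46,620 Wh = 46.62 kWh
aquarium pump: 10.1 W × 15.4 h × 7 d = 1,089 Wh = 1.089 kWh
dehumidifier: 614.1 W × 5.7 h × 7 d = 24,503 Wh = 24.5 kWh
ceiling fan: 74.84 W × 4.7 h × 7 d = 2,462 Wh = 2.462 kWh
Total energy = 46.62 + 1.089 + 24.5 + 2.462 = 74.67 kWh
Cost = 74.67 kWh × £0.399 = £29.79

£29.79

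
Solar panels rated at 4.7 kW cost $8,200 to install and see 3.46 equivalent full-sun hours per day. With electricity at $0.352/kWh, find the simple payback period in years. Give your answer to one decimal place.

3.9 years

Daily generation = 4.7 kW × 3.46 h = 16.26 kWh
Annual generation = 16.26 × 365 = 5935.6 kWh
Annual savings = 5935.6 × $0.352 = $2,089.34
Payback = $8,200 / $2,089.34 = 3.92 years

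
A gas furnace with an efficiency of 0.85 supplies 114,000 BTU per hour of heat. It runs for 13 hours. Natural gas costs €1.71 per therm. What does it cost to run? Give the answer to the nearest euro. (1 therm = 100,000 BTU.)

Heat delivered = 114,000 BTU/h × 13 h = 1,482,000 BTU
Gas input = 1,482,000 / 0.85 = 1,743,529 BTU
= 1,743,529 / 100,000 = 17.44 therm
Cost = 17.44 × €1.71/therm = €29.81 ≈ €30

€30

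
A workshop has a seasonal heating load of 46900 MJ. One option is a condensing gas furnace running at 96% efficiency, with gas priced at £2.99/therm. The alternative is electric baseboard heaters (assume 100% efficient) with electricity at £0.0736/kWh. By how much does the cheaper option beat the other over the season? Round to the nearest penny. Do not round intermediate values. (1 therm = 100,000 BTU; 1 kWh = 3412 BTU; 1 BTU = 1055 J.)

£425.65

Heat load = 46900 MJ = 46,900,000,000 J / 1055 = 44,454,976 BTU
Gas: input = 44,454,976 / 0.96 = 46,307,267 BTU = 463.1 therm → 463.1 × £2.99 = £1,384.59
Electric: 44,454,976 BTU / 3412 = 13,030 kWh → × £0.0736 = £958.94
Difference = |£1,384.59 − £958.94| = £425.65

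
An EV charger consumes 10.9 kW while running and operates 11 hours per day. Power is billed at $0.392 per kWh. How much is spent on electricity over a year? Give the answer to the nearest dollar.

Energy = 10900 W × 11 h/day × 365 days = 43,763,500 Wh = 43,760 kWh
Cost = 43,760 kWh × $0.392/kWh = $17,155.29 ≈ $17155

$17155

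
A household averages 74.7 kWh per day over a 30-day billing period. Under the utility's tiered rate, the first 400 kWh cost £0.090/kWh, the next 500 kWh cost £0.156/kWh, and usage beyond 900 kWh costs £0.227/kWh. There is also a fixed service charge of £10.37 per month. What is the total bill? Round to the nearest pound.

Usage = 74.7 kWh/day × 30 days = 2241 kWh
First 400 kWh × £0.090 = £36.00
Next 500 kWh × £0.156 = £78.00
Remaining 1341 kWh × £0.227 = £304.41
Energy charge = £418.41; + service £10.37 = £428.78 ≈ £429

£429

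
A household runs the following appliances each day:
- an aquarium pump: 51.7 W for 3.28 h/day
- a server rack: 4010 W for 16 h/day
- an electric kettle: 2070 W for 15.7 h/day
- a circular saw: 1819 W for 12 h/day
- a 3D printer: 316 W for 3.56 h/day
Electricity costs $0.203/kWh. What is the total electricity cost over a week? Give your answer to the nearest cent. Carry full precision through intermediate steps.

$170.21

aquarium pump: 51.7 W × 3.28 h × 7 d = 1,187 Wh = 1.187 kWh
server rack: 4010 W × 16 h × 7 d = 449,120 Wh = 449.1 kWh
electric kettle: 2070 W × 15.7 h × 7 d = 227,493 Wh = 227.5 kWh
circular saw: 1819 W × 12 h × 7 d = 152,796 Wh = 152.8 kWh
3D printer: 316 W × 3.56 h × 7 d = 7,875 Wh = 7.875 kWh
Total energy = 1.187 + 449.1 + 227.5 + 152.8 + 7.875 = 838.5 kWh
Cost = 838.5 kWh × $0.203 = $170.21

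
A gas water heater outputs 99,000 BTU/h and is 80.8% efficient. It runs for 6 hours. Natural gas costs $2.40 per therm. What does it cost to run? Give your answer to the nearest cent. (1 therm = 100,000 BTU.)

Heat delivered = 99,000 BTU/h × 6 h = 594,000 BTU
Gas input = 594,000 / 0.808 = 735,149 BTU
= 735,149 / 100,000 = 7.351 therm
Cost = 7.351 × $2.40/therm = $17.64

$17.64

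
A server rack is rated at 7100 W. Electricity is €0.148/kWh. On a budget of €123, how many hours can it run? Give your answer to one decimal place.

117.1 h

Energy budget = €123 / €0.148 per kWh = 831.1 kWh = 831,081 Wh
Runtime = 831,081 Wh / 7100 W = 117.1 h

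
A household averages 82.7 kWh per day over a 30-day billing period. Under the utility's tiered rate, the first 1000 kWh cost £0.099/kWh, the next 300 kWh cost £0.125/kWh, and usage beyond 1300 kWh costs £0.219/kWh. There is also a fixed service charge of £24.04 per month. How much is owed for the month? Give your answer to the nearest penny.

£419.18

Usage = 82.7 kWh/day × 30 days = 2481 kWh
First 1000 kWh × £0.099 = £99.00
Next 300 kWh × £0.125 = £37.50
Remaining 1181 kWh × £0.219 = £258.64
Energy charge = £395.14; + service £24.04 = £419.18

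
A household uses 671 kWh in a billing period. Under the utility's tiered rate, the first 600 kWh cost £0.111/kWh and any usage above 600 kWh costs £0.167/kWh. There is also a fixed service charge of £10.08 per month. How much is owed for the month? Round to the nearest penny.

First 600 kWh × £0.111 = £66.60
Remaining 71 kWh × £0.167 = £11.86
Energy charge = £78.46; + service £10.08 = £88.54

£88.54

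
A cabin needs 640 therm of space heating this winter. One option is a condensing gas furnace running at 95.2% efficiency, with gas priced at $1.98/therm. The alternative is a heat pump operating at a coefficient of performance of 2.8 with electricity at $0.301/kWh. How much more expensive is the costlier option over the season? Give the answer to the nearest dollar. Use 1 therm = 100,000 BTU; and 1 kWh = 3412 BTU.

$685

Heat load = 640 therm × 100,000 = 64,000,000 BTU
Gas: input = 64,000,000 / 0.952 = 67,226,891 BTU = 672.3 therm → 672.3 × $1.98 = $1,331.09
Heat pump: 64,000,000 BTU / 3412 = 18,760 kWh heat; / 2.8 = 6,699 kWh in → × $0.301 = $2,016.41
Difference = |$1,331.09 − $2,016.41| = $685.32 ≈ $685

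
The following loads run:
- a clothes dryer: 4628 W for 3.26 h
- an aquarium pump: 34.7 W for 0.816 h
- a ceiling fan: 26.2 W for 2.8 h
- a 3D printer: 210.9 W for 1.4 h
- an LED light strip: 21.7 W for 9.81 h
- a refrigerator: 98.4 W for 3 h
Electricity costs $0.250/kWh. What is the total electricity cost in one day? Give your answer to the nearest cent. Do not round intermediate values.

$4.00

clothes dryer: 4628 W × 3.26 h = 15,087 Wh = 15.09 kWh
aquarium pump: 34.7 W × 0.816 h = 28 Wh = 0.02832 kWh
ceiling fan: 26.2 W × 2.8 h = 73 Wh = 0.07336 kWh
3D printer: 210.9 W × 1.4 h = 295 Wh = 0.2953 kWh
LED light strip: 21.7 W × 9.81 h = 213 Wh = 0.2129 kWh
refrigerator: 98.4 W × 3 h = 295 Wh = 0.2952 kWh
Total energy = 15.09 + 0.02832 + 0.07336 + 0.2953 + 0.2129 + 0.2952 = 15.99 kWh
Cost = 15.99 kWh × $0.250 = $4.00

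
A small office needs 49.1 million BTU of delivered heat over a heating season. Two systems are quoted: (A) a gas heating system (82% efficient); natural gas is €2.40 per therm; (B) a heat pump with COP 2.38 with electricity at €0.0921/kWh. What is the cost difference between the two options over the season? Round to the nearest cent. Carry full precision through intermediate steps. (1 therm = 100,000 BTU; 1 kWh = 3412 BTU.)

Heat load = 49.1 × 10⁶ BTU = 49,100,000 BTU
Gas: input = 49,100,000 / 0.820 = 59,878,049 BTU = 598.8 therm → 598.8 × €2.40 = €1,437.07
Heat pump: 49,100,000 BTU / 3412 = 14,390 kWh heat; / 2.38 = 6,046 kWh in → × €0.0921 = €556.87
Difference = |€1,437.07 − €556.87| = €880.20

€880.20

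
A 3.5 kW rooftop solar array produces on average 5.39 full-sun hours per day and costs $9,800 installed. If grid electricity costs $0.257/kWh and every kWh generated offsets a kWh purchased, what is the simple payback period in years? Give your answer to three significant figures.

Daily generation = 3.5 kW × 5.39 h = 18.86 kWh
Annual generation = 18.86 × 365 = 6885.7 kWh
Annual savings = 6885.7 × $0.257 = $1,769.63
Payback = $9,800 / $1,769.63 = 5.54 years

5.54 years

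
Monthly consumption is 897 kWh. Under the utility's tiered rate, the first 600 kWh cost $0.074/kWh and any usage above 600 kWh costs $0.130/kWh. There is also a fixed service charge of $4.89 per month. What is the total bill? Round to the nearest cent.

First 600 kWh × $0.074 = $44.40
Remaining 297 kWh × $0.130 = $38.61
Energy charge = $83.01; + service $4.89 = $87.90

$87.90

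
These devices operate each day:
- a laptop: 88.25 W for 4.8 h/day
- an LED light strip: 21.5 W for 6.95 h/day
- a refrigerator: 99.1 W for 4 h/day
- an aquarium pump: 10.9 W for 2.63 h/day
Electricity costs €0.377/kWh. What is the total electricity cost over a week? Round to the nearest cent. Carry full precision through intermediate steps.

€2.63

laptop: 88.25 W × 4.8 h × 7 d = 2,965 Wh = 2.965 kWh
LED light strip: 21.5 W × 6.95 h × 7 d = 1,046 Wh = 1.046 kWh
refrigerator: 99.1 W × 4 h × 7 d = 2,775 Wh = 2.775 kWh
aquarium pump: 10.9 W × 2.63 h × 7 d = 201 Wh = 0.2007 kWh
Total energy = 2.965 + 1.046 + 2.775 + 0.2007 = 6.987 kWh
Cost = 6.987 kWh × €0.377 = €2.63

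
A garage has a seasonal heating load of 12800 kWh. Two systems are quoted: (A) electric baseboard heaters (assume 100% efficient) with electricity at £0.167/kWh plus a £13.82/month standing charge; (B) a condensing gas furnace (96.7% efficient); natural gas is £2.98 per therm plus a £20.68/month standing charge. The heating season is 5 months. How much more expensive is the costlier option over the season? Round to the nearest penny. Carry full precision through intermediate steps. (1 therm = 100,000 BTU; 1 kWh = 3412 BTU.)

Heat load = 12800 kWh × 3412 = 43,673,600 BTU
Gas: input = 43,673,600 / 0.967 = 45,164,012 BTU = 451.6 therm → 451.6 × £2.98 = £1,345.89; + 5 × £20.68 standing = £1,449.29
Electric: 43,673,600 BTU / 3412 = 12,800 kWh → × £0.167 = £2,137.60; + 5 × £13.82 standing = £2,206.70
Difference = |£1,449.29 − £2,206.70| = £757.41

£757.41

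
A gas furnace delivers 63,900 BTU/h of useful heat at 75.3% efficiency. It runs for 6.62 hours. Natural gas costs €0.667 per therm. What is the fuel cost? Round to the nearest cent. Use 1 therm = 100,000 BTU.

€3.75

Heat delivered = 63,900 BTU/h × 6.62 h = 423,018 BTU
Gas input = 423,018 / 0.753 = 561,777 BTU
= 561,777 / 100,000 = 5.618 therm
Cost = 5.618 × €0.667/therm = €3.75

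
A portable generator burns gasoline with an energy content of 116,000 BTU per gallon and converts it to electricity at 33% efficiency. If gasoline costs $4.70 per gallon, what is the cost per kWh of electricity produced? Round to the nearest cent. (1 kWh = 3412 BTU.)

Electrical output per gallon = 116,000 BTU × 0.33 / 3412 BTU/kWh = 11.22 kWh
Cost per kWh = $4.70 / 11.22 kWh = $0.419

$0.42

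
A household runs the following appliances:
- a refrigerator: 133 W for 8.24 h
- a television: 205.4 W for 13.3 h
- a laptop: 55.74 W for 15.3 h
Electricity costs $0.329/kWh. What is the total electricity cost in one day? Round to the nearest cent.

$1.54

refrigerator: 133 W × 8.24 h = 1,096 Wh = 1.096 kWh
television: 205.4 W × 13.3 h = 2,732 Wh = 2.732 kWh
laptop: 55.74 W × 15.3 h = 853 Wh = 0.8528 kWh
Total energy = 1.096 + 2.732 + 0.8528 = 4.681 kWh
Cost = 4.681 kWh × $0.329 = $1.54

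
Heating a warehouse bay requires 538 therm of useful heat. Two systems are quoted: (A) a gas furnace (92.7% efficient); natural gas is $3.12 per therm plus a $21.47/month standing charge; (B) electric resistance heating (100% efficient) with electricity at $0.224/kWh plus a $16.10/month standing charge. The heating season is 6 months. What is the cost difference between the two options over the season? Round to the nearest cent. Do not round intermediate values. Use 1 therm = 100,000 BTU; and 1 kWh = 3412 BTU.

$1689.04

Heat load = 538 therm × 100,000 = 53,800,000 BTU
Gas: input = 53,800,000 / 0.927 = 58,036,677 BTU = 580.4 therm → 580.4 × $3.12 = $1,810.74; + 6 × $21.47 standing = $1,939.56
Electric: 53,800,000 BTU / 3412 = 15,770 kWh → × $0.224 = $3,532.00; + 6 × $16.10 standing = $3,628.60
Difference = |$1,939.56 − $3,628.60| = $1,689.04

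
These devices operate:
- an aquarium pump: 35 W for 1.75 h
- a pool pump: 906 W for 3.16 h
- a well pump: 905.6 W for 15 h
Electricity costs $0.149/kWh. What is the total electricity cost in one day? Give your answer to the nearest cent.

$2.46

aquarium pump: 35 W × 1.75 h = 61 Wh = 0.06125 kWh
pool pump: 906 W × 3.16 h = 2,863 Wh = 2.863 kWh
well pump: 905.6 W × 15 h = 13,584 Wh = 13.58 kWh
Total energy = 0.06125 + 2.863 + 13.58 = 16.51 kWh
Cost = 16.51 kWh × $0.149 = $2.46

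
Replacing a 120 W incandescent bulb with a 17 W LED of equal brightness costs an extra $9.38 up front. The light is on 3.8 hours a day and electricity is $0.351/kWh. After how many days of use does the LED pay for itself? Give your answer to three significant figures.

Power saved = 120 − 17 = 103 W
Daily energy saved = 103 W × 3.8 h = 391.4 Wh = 0.3914 kWh
Daily savings = 0.3914 × $0.351 = $0.1374
Payback = $9.38 / $0.1374 per day = 68.28 days

68.3 days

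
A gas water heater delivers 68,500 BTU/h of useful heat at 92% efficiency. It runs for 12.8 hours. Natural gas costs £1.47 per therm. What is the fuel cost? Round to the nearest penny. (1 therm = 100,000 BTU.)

Heat delivered = 68,500 BTU/h × 12.8 h = 876,800 BTU
Gas input = 876,800 / 0.92 = 953,043 BTU
= 953,043 / 100,000 = 9.53 therm
Cost = 9.53 × £1.47/therm = £14.01

£14.01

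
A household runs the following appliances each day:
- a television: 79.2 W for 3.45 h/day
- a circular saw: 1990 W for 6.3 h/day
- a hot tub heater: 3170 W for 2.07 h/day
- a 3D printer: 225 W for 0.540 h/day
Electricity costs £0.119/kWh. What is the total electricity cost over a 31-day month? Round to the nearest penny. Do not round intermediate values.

television: 79.2 W × 3.45 h × 31 d = 8,470 Wh = 8.47 kWh
circular saw: 1990 W × 6.3 h × 31 d = 388,647 Wh = 388.6 kWh
hot tub heater: 3170 W × 2.07 h × 31 d = 203,419 Wh = 203.4 kWh
3D printer: 225 W × 0.540 h × 31 d = 3,767 Wh = 3.767 kWh
Total energy = 8.47 + 388.6 + 203.4 + 3.767 = 604.3 kWh
Cost = 604.3 kWh × £0.119 = £71.91

£71.91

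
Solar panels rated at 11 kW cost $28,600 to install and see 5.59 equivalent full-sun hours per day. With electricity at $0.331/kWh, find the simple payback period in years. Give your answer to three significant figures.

3.85 years

Daily generation = 11 kW × 5.59 h = 61.49 kWh
Annual generation = 61.49 × 365 = 22444 kWh
Annual savings = 22444 × $0.331 = $7,428.91
Payback = $28,600 / $7,428.91 = 3.85 years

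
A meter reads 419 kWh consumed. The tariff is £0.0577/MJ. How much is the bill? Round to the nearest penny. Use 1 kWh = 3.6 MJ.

£87.03

419 kWh × (3.6 MJ/kWh) = 1,508 MJ
Cost = 1,508 MJ × £0.0577/MJ = £87.03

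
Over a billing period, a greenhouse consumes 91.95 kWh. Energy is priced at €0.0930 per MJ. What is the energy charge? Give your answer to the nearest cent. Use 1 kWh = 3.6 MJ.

91.95 kWh × (3.6 MJ/kWh) = 331 MJ
Cost = 331 MJ × €0.0930/MJ = €30.78

€30.78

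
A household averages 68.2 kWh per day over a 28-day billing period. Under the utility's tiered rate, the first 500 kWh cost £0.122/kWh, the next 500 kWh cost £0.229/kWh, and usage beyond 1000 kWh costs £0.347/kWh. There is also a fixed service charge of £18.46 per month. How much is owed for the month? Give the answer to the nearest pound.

£510

Usage = 68.2 kWh/day × 28 days = 1909.6 kWh
First 500 kWh × £0.122 = £61.00
Next 500 kWh × £0.229 = £114.50
Remaining 909.6 kWh × £0.347 = £315.63
Energy charge = £491.13; + service £18.46 = £509.59 ≈ £510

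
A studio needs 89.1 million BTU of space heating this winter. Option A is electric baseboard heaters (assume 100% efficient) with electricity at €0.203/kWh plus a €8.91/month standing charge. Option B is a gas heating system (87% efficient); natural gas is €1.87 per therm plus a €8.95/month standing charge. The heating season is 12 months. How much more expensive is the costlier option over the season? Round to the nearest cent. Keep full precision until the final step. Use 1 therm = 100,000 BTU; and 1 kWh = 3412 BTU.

Heat load = 89.1 × 10⁶ BTU = 89,100,000 BTU
Gas: input = 89,100,000 / 0.87 = 102,413,793 BTU = 1,024 therm → 1,024 × €1.87 = €1,915.14; + 12 × €8.95 standing = €2,022.54
Electric: 89,100,000 BTU / 3412 = 26,110 kWh → × €0.203 = €5,301.08; + 12 × €8.91 standing = €5,408.00
Difference = |€2,022.54 − €5,408.00| = €3,385.47

€3385.47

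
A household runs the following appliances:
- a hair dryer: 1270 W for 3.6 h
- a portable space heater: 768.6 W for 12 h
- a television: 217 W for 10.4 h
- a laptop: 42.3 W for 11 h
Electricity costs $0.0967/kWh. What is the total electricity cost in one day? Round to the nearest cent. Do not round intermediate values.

hair dryer: 1270 W × 3.6 h = 4,572 Wh = 4.572 kWh
portable space heater: 768.6 W × 12 h = 9,223 Wh = 9.223 kWh
television: 217 W × 10.4 h = 2,257 Wh = 2.257 kWh
laptop: 42.3 W × 11 h = 465 Wh = 0.4653 kWh
Total energy = 4.572 + 9.223 + 2.257 + 0.4653 = 16.52 kWh
Cost = 16.52 kWh × $0.0967 = $1.60

$1.60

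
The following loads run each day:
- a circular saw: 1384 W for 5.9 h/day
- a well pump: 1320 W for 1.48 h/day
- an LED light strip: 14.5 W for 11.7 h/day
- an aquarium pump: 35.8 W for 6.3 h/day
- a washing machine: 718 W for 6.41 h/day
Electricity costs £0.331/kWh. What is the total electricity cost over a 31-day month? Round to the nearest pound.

£155

circular saw: 1384 W × 5.9 h × 31 d = 253,134 Wh = 253.1 kWh
well pump: 1320 W × 1.48 h × 31 d = 60,562 Wh = 60.56 kWh
LED light strip: 14.5 W × 11.7 h × 31 d = 5,259 Wh = 5.259 kWh
aquarium pump: 35.8 W × 6.3 h × 31 d = 6,992 Wh = 6.992 kWh
washing machine: 718 W × 6.41 h × 31 d = 142,674 Wh = 142.7 kWh
Total energy = 253.1 + 60.56 + 5.259 + 6.992 + 142.7 = 468.6 kWh
Cost = 468.6 kWh × £0.331 = £155.11 ≈ £155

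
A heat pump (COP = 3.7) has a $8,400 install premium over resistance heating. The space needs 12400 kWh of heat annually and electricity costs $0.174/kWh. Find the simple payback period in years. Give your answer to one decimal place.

Resistance: 12400 kWh × $0.174 = $2,157.60/yr
Heat pump: 12400 / 3.7 = 3351 kWh in → × $0.174 = $583.14/yr
Annual savings = $1,574.46
Payback = $8,400 / $1,574.46 = 5.34 years

5.3 years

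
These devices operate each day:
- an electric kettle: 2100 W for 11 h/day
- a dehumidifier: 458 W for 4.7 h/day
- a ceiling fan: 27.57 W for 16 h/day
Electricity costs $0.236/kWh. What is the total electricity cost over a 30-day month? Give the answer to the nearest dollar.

$182

electric kettle: 2100 W × 11 h × 30 d = 693,000 Wh = 693 kWh
dehumidifier: 458 W × 4.7 h × 30 d = 64,578 Wh = 64.58 kWh
ceiling fan: 27.57 W × 16 h × 30 d = 13,234 Wh = 13.23 kWh
Total energy = 693 + 64.58 + 13.23 = 770.8 kWh
Cost = 770.8 kWh × $0.236 = $181.91 ≈ $182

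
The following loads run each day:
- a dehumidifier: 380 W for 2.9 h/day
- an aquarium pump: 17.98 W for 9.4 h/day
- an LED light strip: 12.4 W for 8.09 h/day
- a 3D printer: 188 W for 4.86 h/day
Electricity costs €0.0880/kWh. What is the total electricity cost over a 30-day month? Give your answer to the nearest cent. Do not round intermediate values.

dehumidifier: 380 W × 2.9 h × 30 d = 33,060 Wh = 33.06 kWh
aquarium pump: 17.98 W × 9.4 h × 30 d = 5,070 Wh = 5.07 kWh
LED light strip: 12.4 W × 8.09 h × 30 d = 3,009 Wh = 3.009 kWh
3D printer: 188 W × 4.86 h × 30 d = 27,410 Wh = 27.41 kWh
Total energy = 33.06 + 5.07 + 3.009 + 27.41 = 68.55 kWh
Cost = 68.55 kWh × €0.0880 = €6.03

€6.03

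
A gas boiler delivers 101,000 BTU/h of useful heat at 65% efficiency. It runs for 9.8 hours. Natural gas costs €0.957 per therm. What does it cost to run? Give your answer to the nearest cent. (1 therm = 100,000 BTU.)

€14.57

Heat delivered = 101,000 BTU/h × 9.8 h = 989,800 BTU
Gas input = 989,800 / 0.65 = 1,522,769 BTU
= 1,522,769 / 100,000 = 15.23 therm
Cost = 15.23 × €0.957/therm = €14.57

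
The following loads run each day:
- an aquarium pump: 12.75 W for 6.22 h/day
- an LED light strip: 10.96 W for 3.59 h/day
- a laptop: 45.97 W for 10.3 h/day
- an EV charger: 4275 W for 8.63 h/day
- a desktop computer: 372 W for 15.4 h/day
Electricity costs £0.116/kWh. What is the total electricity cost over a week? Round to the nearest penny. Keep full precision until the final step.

£35.09

aquarium pump: 12.75 W × 6.22 h × 7 d = 555 Wh = 0.5551 kWh
LED light strip: 10.96 W × 3.59 h × 7 d = 275 Wh = 0.2754 kWh
laptop: 45.97 W × 10.3 h × 7 d = 3,314 Wh = 3.314 kWh
EV charger: 4275 W × 8.63 h × 7 d = 258,253 Wh = 258.3 kWh
desktop computer: 372 W × 15.4 h × 7 d = 40,102 Wh = 40.1 kWh
Total energy = 0.5551 + 0.2754 + 3.314 + 258.3 + 40.1 = 302.5 kWh
Cost = 302.5 kWh × £0.116 = £35.09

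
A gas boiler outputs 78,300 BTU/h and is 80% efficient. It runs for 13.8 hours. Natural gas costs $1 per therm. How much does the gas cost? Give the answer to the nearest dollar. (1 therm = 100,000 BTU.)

Heat delivered = 78,300 BTU/h × 13.8 h = 1,080,540 BTU
Gas input = 1,080,540 / 0.80 = 1,350,675 BTU
= 1,350,675 / 100,000 = 13.51 therm
Cost = 13.51 × $1/therm = $13.51 ≈ $14

$14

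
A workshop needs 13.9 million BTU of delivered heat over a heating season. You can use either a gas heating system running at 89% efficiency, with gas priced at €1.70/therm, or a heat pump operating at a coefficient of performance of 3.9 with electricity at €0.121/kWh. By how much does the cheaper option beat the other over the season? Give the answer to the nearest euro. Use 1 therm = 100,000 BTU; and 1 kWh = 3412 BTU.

Heat load = 13.9 × 10⁶ BTU = 13,900,000 BTU
Gas: input = 13,900,000 / 0.89 = 15,617,978 BTU = 156.2 therm → 156.2 × €1.70 = €265.51
Heat pump: 13,900,000 BTU / 3412 = 4,074 kWh heat; / 3.9 = 1,045 kWh in → × €0.121 = €126.39
Difference = |€265.51 − €126.39| = €139.11 ≈ €139

€139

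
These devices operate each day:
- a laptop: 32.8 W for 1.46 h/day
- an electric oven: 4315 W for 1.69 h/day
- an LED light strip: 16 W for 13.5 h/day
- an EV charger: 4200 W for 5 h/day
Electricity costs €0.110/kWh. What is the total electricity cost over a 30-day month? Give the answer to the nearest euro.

laptop: 32.8 W × 1.46 h × 30 d = 1,437 Wh = 1.437 kWh
electric oven: 4315 W × 1.69 h × 30 d = 218,770 Wh = 218.8 kWh
LED light strip: 16 W × 13.5 h × 30 d = 6,480 Wh = 6.48 kWh
EV charger: 4200 W × 5 h × 30 d = 630,000 Wh = 630 kWh
Total energy = 1.437 + 218.8 + 6.48 + 630 = 856.7 kWh
Cost = 856.7 kWh × €0.110 = €94.24 ≈ €94

€94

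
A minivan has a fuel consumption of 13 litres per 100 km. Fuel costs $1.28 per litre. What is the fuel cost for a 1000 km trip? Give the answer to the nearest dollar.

Fuel = 13 L/100 km × 1000 km / 100 = 130 L
Cost = 130 L × $1.28/L = $166.40 ≈ $166

$166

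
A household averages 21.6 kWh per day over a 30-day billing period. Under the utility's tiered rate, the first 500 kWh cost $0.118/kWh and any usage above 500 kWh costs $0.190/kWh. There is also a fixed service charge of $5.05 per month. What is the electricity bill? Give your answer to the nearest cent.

Usage = 21.6 kWh/day × 30 days = 648 kWh
First 500 kWh × $0.118 = $59.00
Remaining 148 kWh × $0.190 = $28.12
Energy charge = $87.12; + service $5.05 = $92.17

$92.17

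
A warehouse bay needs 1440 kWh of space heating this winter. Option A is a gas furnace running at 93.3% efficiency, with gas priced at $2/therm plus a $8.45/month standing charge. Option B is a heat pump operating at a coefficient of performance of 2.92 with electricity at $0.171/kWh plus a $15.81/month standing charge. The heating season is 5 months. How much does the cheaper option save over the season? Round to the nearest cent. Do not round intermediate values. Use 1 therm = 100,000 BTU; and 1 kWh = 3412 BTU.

Heat load = 1440 kWh × 3412 = 4,913,280 BTU
Gas: input = 4,913,280 / 0.933 = 5,266,109 BTU = 52.66 therm → 52.66 × $2 = $105.32; + 5 × $8.45 standing = $147.57
Heat pump: 4,913,280 BTU / 3412 = 1,440 kWh heat; / 2.92 = 493.2 kWh in → × $0.171 = $84.33; + 5 × $15.81 standing = $163.38
Difference = |$147.57 − $163.38| = $15.81

$15.81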